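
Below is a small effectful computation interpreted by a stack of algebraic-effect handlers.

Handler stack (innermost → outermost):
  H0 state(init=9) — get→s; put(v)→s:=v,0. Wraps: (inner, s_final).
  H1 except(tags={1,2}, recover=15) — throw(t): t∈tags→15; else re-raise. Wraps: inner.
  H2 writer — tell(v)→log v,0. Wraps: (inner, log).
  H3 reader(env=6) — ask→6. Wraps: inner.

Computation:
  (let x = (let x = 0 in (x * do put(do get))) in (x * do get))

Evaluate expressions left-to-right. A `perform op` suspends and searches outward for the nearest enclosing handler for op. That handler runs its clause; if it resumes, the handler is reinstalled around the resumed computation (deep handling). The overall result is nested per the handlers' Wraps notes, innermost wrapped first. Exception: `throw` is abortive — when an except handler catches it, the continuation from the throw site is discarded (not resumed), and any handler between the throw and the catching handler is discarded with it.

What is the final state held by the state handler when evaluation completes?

Working:
get @ H0 ⇒ 9
put(9) @ H0 ⇒ s:=9
get @ H0 ⇒ 9
H0 returns (0, 9)
H1 returns (0, 9)
H2 returns ((0, 9), ())
H3 returns ((0, 9), ())
= ((0, 9), ())

Answer: 9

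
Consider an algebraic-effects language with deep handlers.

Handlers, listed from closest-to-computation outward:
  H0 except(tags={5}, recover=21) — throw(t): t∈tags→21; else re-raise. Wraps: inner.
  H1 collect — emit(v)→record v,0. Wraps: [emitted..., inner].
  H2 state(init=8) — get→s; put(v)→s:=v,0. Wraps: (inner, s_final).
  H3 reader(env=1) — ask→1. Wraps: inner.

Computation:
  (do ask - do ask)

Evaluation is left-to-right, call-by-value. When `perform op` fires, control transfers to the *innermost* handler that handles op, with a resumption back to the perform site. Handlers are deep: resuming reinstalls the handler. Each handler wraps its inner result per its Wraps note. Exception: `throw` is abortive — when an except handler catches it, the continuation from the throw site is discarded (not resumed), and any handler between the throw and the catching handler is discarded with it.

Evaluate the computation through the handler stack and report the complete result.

Answer: ([0], 8)

Evaluation trace:
ask @ H3 ⇒ 1
ask @ H3 ⇒ 1
H0 returns 0
H1 returns [0]
H2 returns ([0], 8)
H3 returns ([0], 8)
= ([0], 8)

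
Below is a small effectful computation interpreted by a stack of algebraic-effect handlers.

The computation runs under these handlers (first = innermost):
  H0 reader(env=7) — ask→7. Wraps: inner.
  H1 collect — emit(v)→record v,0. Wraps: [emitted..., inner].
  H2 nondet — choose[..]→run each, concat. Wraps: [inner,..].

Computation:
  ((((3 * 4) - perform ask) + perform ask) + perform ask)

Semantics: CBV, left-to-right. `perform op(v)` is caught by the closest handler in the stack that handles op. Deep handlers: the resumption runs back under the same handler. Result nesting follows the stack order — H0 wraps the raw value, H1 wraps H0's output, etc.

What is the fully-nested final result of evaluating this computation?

Answer: [[19]]

Evaluation trace:
ask @ H0 ⇒ 7
ask @ H0 ⇒ 7
ask @ H0 ⇒ 7
H0 returns 19
H1 returns [19]
H2 returns [[19]]
= [[19]]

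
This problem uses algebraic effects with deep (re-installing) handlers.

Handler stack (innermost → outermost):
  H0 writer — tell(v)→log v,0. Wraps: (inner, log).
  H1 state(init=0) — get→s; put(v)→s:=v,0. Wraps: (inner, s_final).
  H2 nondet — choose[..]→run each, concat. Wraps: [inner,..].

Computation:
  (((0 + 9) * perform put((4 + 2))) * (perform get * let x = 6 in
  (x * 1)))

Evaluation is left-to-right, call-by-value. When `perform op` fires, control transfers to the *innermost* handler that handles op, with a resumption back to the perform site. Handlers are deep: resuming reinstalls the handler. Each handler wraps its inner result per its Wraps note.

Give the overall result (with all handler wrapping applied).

Answer: [((0, ()), 6)]

Evaluation trace:
put(6) @ H1 ⇒ s:=6
get @ H1 ⇒ 6
H0 returns (0, ())
H1 returns ((0, ()), 6)
H2 returns [((0, ()), 6)]
= [((0, ()), 6)]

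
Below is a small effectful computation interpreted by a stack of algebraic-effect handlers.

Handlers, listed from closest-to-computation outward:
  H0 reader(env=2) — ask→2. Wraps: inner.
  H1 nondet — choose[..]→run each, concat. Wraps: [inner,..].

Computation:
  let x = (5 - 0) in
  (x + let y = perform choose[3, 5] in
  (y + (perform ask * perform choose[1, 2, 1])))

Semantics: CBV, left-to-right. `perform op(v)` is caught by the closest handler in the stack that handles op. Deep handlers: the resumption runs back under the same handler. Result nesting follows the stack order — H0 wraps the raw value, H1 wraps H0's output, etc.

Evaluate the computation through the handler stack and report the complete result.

Answer: [10, 12, 10, 12, 14, 12]

Evaluation trace:
choose[3, 5] @ H1
  branch[0] choose=3:
    ask @ H0 ⇒ 2
    choose[1, 2, 1] @ H1
      branch[0] choose=1:
        H0 returns 10
        H1 returns [10]
      branch[1] choose=2:
        H0 returns 12
        H1 returns [12]
      branch[2] choose=1:
        H0 returns 10
        H1 returns [10]
  branch[1] choose=5:
    ask @ H0 ⇒ 2
    choose[1, 2, 1] @ H1
      branch[0] choose=1:
        H0 returns 12
        H1 returns [12]
      branch[1] choose=2:
        H0 returns 14
        H1 returns [14]
      branch[2] choose=1:
        H0 returns 12
        H1 returns [12]
= [10, 12, 10, 12, 14, 12]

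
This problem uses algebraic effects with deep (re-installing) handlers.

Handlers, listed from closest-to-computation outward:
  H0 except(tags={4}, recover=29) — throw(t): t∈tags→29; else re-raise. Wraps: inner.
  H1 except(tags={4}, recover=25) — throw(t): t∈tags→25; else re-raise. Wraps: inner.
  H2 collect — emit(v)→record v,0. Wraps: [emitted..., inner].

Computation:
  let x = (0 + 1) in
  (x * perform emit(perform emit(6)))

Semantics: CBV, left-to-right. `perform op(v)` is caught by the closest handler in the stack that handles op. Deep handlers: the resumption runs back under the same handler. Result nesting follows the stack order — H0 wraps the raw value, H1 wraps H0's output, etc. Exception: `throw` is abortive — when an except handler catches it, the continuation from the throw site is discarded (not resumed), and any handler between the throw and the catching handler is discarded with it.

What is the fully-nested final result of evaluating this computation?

Working:
emit(6) @ H2 ⇒ out+=6
emit(0) @ H2 ⇒ out+=0
H0 returns 0
H1 returns 0
H2 returns [6, 0, 0]
= [6, 0, 0]

Answer: [6, 0, 0]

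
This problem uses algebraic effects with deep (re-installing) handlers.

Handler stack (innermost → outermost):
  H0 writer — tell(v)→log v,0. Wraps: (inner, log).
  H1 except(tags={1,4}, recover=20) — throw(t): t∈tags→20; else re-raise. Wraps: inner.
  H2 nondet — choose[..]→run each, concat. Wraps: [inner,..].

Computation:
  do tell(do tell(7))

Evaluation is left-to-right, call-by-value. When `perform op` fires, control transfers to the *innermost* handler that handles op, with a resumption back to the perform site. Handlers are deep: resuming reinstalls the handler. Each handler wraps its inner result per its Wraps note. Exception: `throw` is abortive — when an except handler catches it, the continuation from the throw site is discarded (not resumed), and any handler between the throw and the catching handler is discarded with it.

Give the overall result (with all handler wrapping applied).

Answer: [(0, (7, 0))]

Working:
tell(7) @ H0 ⇒ log+=7
tell(0) @ H0 ⇒ log+=0
H0 returns (0, (7, 0))
H1 returns (0, (7, 0))
H2 returns [(0, (7, 0))]
= [(0, (7, 0))]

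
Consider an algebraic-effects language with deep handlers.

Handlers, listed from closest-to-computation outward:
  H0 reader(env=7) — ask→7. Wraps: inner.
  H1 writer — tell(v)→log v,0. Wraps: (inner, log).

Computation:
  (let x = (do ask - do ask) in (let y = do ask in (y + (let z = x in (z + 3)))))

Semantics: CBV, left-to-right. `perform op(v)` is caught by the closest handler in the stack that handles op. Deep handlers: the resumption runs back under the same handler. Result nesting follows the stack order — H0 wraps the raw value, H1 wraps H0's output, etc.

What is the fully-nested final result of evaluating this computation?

Answer: (10, ())

Evaluation trace:
ask @ H0 ⇒ 7
ask @ H0 ⇒ 7
ask @ H0 ⇒ 7
H0 returns 10
H1 returns (10, ())
= (10, ())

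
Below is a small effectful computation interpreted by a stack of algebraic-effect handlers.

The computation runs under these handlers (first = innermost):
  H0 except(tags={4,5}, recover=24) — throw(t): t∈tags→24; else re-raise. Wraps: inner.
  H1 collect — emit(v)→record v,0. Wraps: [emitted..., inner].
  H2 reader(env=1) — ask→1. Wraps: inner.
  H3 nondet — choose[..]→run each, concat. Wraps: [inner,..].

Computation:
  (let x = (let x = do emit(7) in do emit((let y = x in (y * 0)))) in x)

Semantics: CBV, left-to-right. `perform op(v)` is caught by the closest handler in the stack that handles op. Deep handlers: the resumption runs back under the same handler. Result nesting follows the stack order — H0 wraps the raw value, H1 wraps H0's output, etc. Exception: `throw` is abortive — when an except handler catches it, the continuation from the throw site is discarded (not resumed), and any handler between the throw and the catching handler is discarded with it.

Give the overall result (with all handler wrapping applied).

Answer: [[7, 0, 0]]

Working:
emit(7) @ H1 ⇒ out+=7
emit(0) @ H1 ⇒ out+=0
H0 returns 0
H1 returns [7, 0, 0]
H2 returns [7, 0, 0]
H3 returns [[7, 0, 0]]
= [[7, 0, 0]]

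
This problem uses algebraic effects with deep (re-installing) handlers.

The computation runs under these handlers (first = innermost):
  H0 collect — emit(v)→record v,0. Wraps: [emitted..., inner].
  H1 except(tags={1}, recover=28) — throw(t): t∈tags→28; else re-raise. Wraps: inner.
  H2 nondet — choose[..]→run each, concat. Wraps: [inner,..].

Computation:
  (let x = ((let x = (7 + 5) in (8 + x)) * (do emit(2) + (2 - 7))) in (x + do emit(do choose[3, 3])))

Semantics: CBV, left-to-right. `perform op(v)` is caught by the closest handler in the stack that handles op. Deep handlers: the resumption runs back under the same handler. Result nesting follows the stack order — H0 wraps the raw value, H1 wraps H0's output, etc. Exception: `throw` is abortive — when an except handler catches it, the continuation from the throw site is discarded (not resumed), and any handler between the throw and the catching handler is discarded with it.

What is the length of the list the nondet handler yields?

Working:
emit(2) @ H0 ⇒ out+=2
choose[3, 3] @ H2
  branch[0] choose=3:
    emit(3) @ H0 ⇒ out+=3
    H0 returns [2, 3, -100]
    H1 returns [2, 3, -100]
    H2 returns [[2, 3, -100]]
  branch[1] choose=3:
    emit(3) @ H0 ⇒ out+=3
    H0 returns [2, 3, -100]
    H1 returns [2, 3, -100]
    H2 returns [[2, 3, -100]]
= [[2, 3, -100], [2, 3, -100]]

Answer: 2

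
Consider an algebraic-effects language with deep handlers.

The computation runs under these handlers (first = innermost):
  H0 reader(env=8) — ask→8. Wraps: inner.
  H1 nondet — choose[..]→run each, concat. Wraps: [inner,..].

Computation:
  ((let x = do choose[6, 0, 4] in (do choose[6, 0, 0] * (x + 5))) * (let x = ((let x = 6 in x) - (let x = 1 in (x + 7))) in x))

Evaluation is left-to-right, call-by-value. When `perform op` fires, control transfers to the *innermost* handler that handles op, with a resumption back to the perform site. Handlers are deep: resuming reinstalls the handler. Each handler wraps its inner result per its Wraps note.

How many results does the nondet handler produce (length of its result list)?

Step-by-step:
choose[6, 0, 4] @ H1
  branch[0] choose=6:
    choose[6, 0, 0] @ H1
      branch[0] choose=6:
        H0 returns -132
        H1 returns [-132]
      branch[1] choose=0:
        H0 returns 0
        H1 returns [0]
      branch[2] choose=0:
        H0 returns 0
        H1 returns [0]
  branch[1] choose=0:
    choose[6, 0, 0] @ H1
      branch[0] choose=6:
        H0 returns -60
        H1 returns [-60]
      branch[1] choose=0:
        H0 returns 0
        H1 returns [0]
      branch[2] choose=0:
        H0 returns 0
        H1 returns [0]
  branch[2] choose=4:
    choose[6, 0, 0] @ H1
      branch[0] choose=6:
        H0 returns -108
        H1 returns [-108]
      branch[1] choose=0:
        H0 returns 0
        H1 returns [0]
      branch[2] choose=0:
        H0 returns 0
        H1 returns [0]
= [-132, 0, 0, -60, 0, 0, -108, 0, 0]

Answer: 9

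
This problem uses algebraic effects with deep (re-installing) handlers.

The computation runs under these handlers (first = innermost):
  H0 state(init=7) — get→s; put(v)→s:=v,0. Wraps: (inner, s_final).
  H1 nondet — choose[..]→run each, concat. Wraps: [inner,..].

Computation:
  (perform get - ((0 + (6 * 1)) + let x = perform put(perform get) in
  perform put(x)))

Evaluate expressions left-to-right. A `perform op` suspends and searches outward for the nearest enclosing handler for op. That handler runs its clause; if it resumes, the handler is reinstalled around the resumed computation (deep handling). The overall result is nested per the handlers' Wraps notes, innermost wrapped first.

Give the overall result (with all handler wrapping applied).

Step-by-step:
get @ H0 ⇒ 7
get @ H0 ⇒ 7
put(7) @ H0 ⇒ s:=7
put(0) @ H0 ⇒ s:=0
H0 returns (1, 0)
H1 returns [(1, 0)]
= [(1, 0)]

Answer: [(1, 0)]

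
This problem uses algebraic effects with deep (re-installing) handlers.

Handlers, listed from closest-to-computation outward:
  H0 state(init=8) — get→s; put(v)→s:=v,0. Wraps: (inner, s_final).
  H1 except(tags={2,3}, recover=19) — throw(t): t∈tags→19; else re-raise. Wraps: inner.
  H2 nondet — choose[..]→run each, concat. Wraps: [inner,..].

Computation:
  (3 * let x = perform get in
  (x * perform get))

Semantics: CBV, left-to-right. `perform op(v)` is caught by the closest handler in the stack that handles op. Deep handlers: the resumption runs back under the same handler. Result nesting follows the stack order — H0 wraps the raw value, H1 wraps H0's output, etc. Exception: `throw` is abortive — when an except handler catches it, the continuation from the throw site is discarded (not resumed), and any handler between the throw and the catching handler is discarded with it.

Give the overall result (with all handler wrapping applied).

Evaluation trace:
get @ H0 ⇒ 8
get @ H0 ⇒ 8
H0 returns (192, 8)
H1 returns (192, 8)
H2 returns [(192, 8)]
= [(192, 8)]

Answer: [(192, 8)]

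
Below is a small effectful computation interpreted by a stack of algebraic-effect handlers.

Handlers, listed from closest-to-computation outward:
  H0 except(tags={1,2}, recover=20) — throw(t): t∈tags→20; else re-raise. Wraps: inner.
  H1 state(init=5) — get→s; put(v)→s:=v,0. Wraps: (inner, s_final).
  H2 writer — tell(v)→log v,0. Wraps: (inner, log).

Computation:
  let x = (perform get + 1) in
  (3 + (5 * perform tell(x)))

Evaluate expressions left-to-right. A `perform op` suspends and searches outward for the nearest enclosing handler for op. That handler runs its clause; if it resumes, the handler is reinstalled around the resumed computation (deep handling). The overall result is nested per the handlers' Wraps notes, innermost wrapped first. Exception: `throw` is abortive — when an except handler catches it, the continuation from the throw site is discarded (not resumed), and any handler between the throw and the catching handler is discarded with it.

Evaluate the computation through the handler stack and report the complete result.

Evaluation trace:
get @ H1 ⇒ 5
tell(6) @ H2 ⇒ log+=6
H0 returns 3
H1 returns (3, 5)
H2 returns ((3, 5), (6))
= ((3, 5), (6))

Answer: ((3, 5), (6))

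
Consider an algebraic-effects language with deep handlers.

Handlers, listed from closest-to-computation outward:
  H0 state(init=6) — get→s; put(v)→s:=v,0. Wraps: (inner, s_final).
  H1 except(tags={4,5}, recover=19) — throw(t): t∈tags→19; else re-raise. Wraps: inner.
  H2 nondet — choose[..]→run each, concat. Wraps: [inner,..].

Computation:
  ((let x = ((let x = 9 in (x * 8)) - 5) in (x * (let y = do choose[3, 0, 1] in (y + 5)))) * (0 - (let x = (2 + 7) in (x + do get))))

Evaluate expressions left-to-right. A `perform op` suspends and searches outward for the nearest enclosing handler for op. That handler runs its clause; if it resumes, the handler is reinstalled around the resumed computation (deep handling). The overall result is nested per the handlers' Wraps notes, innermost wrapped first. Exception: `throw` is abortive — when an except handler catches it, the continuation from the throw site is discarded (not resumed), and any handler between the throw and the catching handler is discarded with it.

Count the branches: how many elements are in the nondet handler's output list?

Answer: 3

Working:
choose[3, 0, 1] @ H2
  branch[0] choose=3:
    get @ H0 ⇒ 6
    H0 returns (-8040, 6)
    H1 returns (-8040, 6)
    H2 returns [(-8040, 6)]
  branch[1] choose=0:
    get @ H0 ⇒ 6
    H0 returns (-5025, 6)
    H1 returns (-5025, 6)
    H2 returns [(-5025, 6)]
  branch[2] choose=1:
    get @ H0 ⇒ 6
    H0 returns (-6030, 6)
    H1 returns (-6030, 6)
    H2 returns [(-6030, 6)]
= [(-8040, 6), (-5025, 6), (-6030, 6)]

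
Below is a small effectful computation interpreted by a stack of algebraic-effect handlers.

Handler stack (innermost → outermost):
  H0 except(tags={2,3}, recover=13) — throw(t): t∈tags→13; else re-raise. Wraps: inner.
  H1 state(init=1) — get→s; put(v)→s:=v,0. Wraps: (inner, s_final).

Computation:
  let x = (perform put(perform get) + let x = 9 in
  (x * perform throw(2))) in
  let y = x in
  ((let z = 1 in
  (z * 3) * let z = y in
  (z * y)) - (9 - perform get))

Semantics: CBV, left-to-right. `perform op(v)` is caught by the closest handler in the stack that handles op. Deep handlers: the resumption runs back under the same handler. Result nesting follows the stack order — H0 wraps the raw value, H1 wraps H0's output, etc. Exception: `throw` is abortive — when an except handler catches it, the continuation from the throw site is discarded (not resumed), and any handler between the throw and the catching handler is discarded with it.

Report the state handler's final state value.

Answer: 1

Working:
get @ H1 ⇒ 1
put(1) @ H1 ⇒ s:=1
throw(2) @ H0 caught ⇒ 13
H1 returns (13, 1)
= (13, 1)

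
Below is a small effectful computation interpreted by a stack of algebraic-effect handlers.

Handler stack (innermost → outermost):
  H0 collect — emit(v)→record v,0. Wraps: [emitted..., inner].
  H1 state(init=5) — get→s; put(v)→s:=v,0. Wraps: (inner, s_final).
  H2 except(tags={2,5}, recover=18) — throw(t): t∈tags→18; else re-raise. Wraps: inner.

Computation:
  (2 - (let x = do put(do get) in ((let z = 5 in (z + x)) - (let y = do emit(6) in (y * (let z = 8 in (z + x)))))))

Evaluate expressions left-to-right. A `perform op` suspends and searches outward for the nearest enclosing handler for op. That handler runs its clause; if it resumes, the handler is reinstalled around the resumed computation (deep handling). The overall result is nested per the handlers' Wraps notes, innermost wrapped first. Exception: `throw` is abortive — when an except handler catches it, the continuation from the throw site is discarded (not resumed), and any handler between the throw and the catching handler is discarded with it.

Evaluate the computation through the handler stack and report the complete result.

Answer: ([6, -3], 5)

Working:
get @ H1 ⇒ 5
put(5) @ H1 ⇒ s:=5
emit(6) @ H0 ⇒ out+=6
H0 returns [6, -3]
H1 returns ([6, -3], 5)
H2 returns ([6, -3], 5)
= ([6, -3], 5)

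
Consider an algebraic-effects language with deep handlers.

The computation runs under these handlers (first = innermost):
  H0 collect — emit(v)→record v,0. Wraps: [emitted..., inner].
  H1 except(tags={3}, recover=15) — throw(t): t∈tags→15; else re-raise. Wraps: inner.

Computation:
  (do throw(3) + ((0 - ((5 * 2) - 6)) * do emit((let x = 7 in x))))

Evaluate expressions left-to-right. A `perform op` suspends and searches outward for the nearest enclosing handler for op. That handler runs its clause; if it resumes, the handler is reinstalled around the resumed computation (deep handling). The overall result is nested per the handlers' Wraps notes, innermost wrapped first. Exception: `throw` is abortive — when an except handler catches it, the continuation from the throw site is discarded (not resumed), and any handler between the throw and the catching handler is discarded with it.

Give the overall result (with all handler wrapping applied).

Working:
throw(3) @ H1 caught ⇒ 15
= 15

Answer: 15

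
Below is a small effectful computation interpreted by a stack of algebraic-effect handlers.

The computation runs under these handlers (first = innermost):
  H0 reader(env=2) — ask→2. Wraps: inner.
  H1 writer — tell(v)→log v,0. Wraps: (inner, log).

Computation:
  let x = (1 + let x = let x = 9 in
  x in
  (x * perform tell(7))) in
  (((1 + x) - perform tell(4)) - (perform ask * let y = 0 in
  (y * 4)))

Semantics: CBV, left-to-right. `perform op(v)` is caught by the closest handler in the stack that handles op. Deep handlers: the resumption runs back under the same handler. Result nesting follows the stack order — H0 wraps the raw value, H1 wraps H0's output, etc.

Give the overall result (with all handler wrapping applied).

Answer: (2, (7, 4))

Step-by-step:
tell(7) @ H1 ⇒ log+=7
tell(4) @ H1 ⇒ log+=4
ask @ H0 ⇒ 2
H0 returns 2
H1 returns (2, (7, 4))
= (2, (7, 4))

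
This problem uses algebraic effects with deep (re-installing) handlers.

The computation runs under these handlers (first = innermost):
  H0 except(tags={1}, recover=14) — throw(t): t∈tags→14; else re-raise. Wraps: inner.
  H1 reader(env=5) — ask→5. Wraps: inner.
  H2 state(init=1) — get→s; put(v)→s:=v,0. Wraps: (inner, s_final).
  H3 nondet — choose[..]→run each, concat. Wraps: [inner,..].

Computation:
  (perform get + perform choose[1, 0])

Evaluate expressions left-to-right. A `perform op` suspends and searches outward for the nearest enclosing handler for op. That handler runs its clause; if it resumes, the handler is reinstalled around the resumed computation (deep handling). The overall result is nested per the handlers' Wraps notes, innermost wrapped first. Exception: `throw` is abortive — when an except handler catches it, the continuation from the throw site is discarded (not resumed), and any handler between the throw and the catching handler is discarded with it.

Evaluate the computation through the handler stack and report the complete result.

Answer: [(2, 1), (1, 1)]

Evaluation trace:
get @ H2 ⇒ 1
choose[1, 0] @ H3
  branch[0] choose=1:
    H0 returns 2
    H1 returns 2
    H2 returns (2, 1)
    H3 returns [(2, 1)]
  branch[1] choose=0:
    H0 returns 1
    H1 returns 1
    H2 returns (1, 1)
    H3 returns [(1, 1)]
= [(2, 1), (1, 1)]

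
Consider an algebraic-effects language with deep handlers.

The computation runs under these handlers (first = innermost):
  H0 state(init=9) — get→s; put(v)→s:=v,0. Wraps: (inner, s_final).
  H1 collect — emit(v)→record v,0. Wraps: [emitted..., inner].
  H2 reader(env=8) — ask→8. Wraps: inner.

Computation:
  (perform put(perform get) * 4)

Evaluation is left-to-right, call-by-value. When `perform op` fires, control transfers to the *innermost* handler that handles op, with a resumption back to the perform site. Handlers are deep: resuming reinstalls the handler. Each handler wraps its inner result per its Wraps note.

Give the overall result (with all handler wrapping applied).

Working:
get @ H0 ⇒ 9
put(9) @ H0 ⇒ s:=9
H0 returns (0, 9)
H1 returns [(0, 9)]
H2 returns [(0, 9)]
= [(0, 9)]

Answer: [(0, 9)]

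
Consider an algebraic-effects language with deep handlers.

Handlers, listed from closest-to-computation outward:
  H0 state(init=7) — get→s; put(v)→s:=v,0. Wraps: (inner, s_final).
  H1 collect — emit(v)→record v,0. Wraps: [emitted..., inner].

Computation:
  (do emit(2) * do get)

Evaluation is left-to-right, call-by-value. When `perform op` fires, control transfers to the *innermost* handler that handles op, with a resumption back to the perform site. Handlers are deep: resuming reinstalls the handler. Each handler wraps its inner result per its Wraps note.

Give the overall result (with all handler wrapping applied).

Evaluation trace:
emit(2) @ H1 ⇒ out+=2
get @ H0 ⇒ 7
H0 returns (0, 7)
H1 returns [2, (0, 7)]
= [2, (0, 7)]

Answer: [2, (0, 7)]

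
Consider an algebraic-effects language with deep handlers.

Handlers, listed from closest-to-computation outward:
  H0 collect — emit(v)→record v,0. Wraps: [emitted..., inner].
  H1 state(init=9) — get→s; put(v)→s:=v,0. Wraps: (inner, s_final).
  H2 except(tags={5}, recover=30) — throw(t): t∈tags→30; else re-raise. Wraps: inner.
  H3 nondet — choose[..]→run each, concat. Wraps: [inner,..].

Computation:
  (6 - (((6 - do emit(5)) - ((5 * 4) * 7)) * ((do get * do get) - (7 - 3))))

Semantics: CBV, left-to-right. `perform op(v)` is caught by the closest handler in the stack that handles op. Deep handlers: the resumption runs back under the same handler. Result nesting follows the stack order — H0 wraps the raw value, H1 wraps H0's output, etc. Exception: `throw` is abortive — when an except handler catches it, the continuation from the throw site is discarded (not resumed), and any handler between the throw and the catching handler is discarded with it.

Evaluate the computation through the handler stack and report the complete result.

Evaluation trace:
emit(5) @ H0 ⇒ out+=5
get @ H1 ⇒ 9
get @ H1 ⇒ 9
H0 returns [5, 10324]
H1 returns ([5, 10324], 9)
H2 returns ([5, 10324], 9)
H3 returns [([5, 10324], 9)]
= [([5, 10324], 9)]

Answer: [([5, 10324], 9)]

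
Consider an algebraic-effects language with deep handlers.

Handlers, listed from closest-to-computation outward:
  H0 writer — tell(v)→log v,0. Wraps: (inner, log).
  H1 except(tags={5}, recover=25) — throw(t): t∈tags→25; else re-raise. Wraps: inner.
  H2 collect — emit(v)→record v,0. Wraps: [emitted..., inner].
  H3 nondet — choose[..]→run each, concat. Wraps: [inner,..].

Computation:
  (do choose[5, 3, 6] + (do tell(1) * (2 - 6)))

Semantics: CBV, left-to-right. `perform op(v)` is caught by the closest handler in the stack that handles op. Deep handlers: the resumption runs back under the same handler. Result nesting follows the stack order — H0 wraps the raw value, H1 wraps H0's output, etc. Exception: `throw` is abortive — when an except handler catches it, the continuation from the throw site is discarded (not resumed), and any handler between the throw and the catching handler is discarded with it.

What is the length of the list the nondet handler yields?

Step-by-step:
choose[5, 3, 6] @ H3
  branch[0] choose=5:
    tell(1) @ H0 ⇒ log+=1
    H0 returns (5, (1))
    H1 returns (5, (1))
    H2 returns [(5, (1))]
    H3 returns [[(5, (1))]]
  branch[1] choose=3:
    tell(1) @ H0 ⇒ log+=1
    H0 returns (3, (1))
    H1 returns (3, (1))
    H2 returns [(3, (1))]
    H3 returns [[(3, (1))]]
  branch[2] choose=6:
    tell(1) @ H0 ⇒ log+=1
    H0 returns (6, (1))
    H1 returns (6, (1))
    H2 returns [(6, (1))]
    H3 returns [[(6, (1))]]
= [[(5, (1))], [(3, (1))], [(6, (1))]]

Answer: 3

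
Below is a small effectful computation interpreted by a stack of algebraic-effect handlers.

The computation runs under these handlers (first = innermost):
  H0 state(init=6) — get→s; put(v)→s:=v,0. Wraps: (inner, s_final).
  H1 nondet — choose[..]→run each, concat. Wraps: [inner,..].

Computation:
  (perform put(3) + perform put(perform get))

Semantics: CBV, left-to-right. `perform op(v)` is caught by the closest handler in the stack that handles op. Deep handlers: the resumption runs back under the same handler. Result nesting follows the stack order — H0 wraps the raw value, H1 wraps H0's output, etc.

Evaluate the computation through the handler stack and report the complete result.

Answer: [(0, 3)]

Step-by-step:
put(3) @ H0 ⇒ s:=3
get @ H0 ⇒ 3
put(3) @ H0 ⇒ s:=3
H0 returns (0, 3)
H1 returns [(0, 3)]
= [(0, 3)]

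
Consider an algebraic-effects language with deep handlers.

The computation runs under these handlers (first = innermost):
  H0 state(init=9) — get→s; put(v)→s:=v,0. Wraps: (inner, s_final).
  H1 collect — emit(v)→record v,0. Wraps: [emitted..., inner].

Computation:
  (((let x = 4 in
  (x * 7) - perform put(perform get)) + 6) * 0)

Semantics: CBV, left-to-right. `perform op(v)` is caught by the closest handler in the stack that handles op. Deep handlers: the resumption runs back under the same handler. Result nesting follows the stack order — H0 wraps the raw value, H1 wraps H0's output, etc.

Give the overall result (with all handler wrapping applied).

Answer: [(0, 9)]

Working:
get @ H0 ⇒ 9
put(9) @ H0 ⇒ s:=9
H0 returns (0, 9)
H1 returns [(0, 9)]
= [(0, 9)]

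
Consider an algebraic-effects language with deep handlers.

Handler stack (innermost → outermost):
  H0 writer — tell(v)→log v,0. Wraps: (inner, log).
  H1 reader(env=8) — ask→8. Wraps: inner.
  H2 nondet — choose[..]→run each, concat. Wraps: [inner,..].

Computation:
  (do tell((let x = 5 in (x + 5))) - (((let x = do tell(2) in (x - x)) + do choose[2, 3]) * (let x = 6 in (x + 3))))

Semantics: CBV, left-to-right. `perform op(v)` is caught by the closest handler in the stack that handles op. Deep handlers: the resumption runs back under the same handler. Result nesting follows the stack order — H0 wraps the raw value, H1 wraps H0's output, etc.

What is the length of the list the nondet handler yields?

Answer: 2

Evaluation trace:
tell(10) @ H0 ⇒ log+=10
tell(2) @ H0 ⇒ log+=2
choose[2, 3] @ H2
  branch[0] choose=2:
    H0 returns (-18, (10, 2))
    H1 returns (-18, (10, 2))
    H2 returns [(-18, (10, 2))]
  branch[1] choose=3:
    H0 returns (-27, (10, 2))
    H1 returns (-27, (10, 2))
    H2 returns [(-27, (10, 2))]
= [(-18, (10, 2)), (-27, (10, 2))]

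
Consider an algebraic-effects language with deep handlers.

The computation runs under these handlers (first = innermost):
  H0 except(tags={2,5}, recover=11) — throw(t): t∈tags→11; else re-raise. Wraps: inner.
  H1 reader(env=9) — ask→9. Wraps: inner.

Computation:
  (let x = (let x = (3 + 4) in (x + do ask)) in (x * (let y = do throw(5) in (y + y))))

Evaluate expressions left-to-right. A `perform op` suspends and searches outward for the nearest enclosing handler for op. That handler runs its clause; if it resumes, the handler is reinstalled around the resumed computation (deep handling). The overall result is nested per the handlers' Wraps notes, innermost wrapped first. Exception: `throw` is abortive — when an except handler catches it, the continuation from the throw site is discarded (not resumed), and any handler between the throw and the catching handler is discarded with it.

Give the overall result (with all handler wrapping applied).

Answer: 11

Evaluation trace:
ask @ H1 ⇒ 9
throw(5) @ H0 caught ⇒ 11
H1 returns 11
= 11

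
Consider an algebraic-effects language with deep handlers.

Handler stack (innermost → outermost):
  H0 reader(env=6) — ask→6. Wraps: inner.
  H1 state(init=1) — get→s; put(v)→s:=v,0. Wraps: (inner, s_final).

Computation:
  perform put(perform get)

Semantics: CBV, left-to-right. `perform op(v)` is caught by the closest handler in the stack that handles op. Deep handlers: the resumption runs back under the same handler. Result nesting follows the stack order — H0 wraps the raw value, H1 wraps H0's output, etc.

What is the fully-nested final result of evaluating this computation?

Answer: (0, 1)

Evaluation trace:
get @ H1 ⇒ 1
put(1) @ H1 ⇒ s:=1
H0 returns 0
H1 returns (0, 1)
= (0, 1)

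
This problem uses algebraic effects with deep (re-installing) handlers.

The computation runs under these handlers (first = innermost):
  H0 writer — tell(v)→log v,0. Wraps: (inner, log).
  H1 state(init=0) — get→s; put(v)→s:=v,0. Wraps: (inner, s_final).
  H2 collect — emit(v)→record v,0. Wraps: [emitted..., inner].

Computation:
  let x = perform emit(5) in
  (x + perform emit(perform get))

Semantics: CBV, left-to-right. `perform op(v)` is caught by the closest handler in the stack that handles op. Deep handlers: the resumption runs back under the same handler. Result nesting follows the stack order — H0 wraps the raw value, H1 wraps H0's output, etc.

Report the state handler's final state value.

Working:
emit(5) @ H2 ⇒ out+=5
get @ H1 ⇒ 0
emit(0) @ H2 ⇒ out+=0
H0 returns (0, ())
H1 returns ((0, ()), 0)
H2 returns [5, 0, ((0, ()), 0)]
= [5, 0, ((0, ()), 0)]

Answer: 0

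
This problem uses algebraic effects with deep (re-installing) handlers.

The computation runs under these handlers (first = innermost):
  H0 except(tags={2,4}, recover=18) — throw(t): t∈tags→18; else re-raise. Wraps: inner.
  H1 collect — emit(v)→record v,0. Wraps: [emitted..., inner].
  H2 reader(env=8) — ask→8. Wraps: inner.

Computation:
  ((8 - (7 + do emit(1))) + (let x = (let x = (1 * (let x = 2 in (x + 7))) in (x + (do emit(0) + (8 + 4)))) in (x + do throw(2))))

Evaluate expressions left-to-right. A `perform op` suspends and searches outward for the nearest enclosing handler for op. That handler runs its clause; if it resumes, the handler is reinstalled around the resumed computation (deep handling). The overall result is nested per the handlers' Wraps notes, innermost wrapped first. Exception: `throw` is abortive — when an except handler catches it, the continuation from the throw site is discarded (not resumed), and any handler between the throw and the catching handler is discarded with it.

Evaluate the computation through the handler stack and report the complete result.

Answer: [1, 0, 18]

Evaluation trace:
emit(1) @ H1 ⇒ out+=1
emit(0) @ H1 ⇒ out+=0
throw(2) @ H0 caught ⇒ 18
H1 returns [1, 0, 18]
H2 returns [1, 0, 18]
= [1, 0, 18]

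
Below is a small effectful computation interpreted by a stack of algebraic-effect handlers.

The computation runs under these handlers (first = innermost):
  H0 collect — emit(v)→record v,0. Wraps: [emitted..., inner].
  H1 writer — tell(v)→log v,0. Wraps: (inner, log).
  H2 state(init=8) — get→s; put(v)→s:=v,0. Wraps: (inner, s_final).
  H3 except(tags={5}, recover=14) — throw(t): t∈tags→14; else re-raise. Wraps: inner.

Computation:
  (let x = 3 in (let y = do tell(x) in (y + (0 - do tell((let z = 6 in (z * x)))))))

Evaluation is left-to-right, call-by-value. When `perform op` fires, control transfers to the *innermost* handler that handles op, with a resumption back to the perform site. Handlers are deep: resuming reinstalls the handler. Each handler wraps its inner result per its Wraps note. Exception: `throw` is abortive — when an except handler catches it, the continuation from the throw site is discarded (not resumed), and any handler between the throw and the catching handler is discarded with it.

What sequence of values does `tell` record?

Answer: (3, 18)

Evaluation trace:
tell(3) @ H1 ⇒ log+=3
tell(18) @ H1 ⇒ log+=18
H0 returns [0]
H1 returns ([0], (3, 18))
H2 returns (([0], (3, 18)), 8)
H3 returns (([0], (3, 18)), 8)
= (([0], (3, 18)), 8)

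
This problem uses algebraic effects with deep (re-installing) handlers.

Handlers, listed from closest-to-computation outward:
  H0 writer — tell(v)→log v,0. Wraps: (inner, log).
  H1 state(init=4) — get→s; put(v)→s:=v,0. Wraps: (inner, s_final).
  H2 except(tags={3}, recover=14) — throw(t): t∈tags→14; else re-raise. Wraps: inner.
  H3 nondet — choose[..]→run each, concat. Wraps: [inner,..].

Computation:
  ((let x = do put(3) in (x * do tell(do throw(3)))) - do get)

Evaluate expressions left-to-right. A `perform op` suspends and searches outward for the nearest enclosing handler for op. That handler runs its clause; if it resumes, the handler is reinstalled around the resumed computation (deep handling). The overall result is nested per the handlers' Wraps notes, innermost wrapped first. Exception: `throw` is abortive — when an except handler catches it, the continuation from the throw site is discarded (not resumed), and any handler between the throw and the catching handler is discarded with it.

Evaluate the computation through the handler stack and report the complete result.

Answer: [14]

Step-by-step:
put(3) @ H1 ⇒ s:=3
throw(3) @ H2 caught ⇒ 14
H3 returns [14]
= [14]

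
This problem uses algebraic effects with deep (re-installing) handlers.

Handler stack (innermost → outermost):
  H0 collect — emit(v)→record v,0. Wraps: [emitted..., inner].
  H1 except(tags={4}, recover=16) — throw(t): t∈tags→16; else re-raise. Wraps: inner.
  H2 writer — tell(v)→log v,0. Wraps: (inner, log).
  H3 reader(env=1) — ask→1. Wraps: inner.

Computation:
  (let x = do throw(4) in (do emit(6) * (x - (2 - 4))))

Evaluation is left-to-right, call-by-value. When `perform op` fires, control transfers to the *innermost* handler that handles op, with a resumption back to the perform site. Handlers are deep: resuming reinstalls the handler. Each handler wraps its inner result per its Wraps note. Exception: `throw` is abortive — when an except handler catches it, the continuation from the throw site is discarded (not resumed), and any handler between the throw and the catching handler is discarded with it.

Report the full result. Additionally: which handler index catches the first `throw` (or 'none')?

Answer: (16, ()) ; first throw caught by: H1

Step-by-step:
throw(4) @ H1 caught ⇒ 16
H2 returns (16, ())
H3 returns (16, ())
= (16, ())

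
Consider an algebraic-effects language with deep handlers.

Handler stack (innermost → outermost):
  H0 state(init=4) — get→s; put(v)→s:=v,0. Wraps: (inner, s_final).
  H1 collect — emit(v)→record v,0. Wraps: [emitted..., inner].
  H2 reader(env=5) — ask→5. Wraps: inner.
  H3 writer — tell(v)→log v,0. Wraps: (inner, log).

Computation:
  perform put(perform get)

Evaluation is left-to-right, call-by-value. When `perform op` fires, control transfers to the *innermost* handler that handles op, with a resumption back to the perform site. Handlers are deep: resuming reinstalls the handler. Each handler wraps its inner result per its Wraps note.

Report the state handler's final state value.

Step-by-step:
get @ H0 ⇒ 4
put(4) @ H0 ⇒ s:=4
H0 returns (0, 4)
H1 returns [(0, 4)]
H2 returns [(0, 4)]
H3 returns ([(0, 4)], ())
= ([(0, 4)], ())

Answer: 4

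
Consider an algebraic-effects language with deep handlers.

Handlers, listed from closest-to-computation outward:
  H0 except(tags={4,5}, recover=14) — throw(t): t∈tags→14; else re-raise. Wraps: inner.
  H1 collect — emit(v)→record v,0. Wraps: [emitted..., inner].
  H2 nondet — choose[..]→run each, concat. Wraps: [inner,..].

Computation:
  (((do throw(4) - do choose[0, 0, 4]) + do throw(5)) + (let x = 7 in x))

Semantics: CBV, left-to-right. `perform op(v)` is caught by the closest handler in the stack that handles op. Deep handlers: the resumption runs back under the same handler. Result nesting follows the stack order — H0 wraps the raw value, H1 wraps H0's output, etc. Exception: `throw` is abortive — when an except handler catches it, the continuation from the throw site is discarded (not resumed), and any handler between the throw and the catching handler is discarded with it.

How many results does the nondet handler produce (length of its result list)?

Answer: 1

Evaluation trace:
throw(4) @ H0 caught ⇒ 14
H1 returns [14]
H2 returns [[14]]
= [[14]]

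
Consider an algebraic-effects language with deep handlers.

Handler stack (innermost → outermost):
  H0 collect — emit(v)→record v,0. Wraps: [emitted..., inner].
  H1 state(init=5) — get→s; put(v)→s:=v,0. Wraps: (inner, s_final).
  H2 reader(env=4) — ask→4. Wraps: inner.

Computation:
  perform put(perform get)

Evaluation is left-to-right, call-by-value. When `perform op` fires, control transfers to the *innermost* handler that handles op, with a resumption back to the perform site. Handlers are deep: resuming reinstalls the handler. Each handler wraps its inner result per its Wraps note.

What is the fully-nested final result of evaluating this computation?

Working:
get @ H1 ⇒ 5
put(5) @ H1 ⇒ s:=5
H0 returns [0]
H1 returns ([0], 5)
H2 returns ([0], 5)
= ([0], 5)

Answer: ([0], 5)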